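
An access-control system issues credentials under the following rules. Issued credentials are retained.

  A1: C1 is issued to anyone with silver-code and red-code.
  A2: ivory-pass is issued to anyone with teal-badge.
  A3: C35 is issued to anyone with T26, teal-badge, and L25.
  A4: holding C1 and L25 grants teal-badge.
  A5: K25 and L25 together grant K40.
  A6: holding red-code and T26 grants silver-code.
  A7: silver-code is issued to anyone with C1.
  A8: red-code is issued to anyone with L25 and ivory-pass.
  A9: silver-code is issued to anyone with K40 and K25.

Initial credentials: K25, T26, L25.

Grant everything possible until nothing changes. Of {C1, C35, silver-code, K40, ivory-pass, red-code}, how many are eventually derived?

Holding K25 and L25 grants K40 (A5).
Holding K40 and K25 grants silver-code (A9).
C1 would need silver-code and red-code (A1), but red-code is never granted.
C35 would need T26, teal-badge, and L25 (A3), but teal-badge is never granted.
silver-code: reached.
K40: reached.
ivory-pass would need teal-badge (A2), but teal-badge is never granted.
red-code would need L25 and ivory-pass (A8), but ivory-pass is never granted.
Reached: silver-code and K40 — 2 of the 6.

2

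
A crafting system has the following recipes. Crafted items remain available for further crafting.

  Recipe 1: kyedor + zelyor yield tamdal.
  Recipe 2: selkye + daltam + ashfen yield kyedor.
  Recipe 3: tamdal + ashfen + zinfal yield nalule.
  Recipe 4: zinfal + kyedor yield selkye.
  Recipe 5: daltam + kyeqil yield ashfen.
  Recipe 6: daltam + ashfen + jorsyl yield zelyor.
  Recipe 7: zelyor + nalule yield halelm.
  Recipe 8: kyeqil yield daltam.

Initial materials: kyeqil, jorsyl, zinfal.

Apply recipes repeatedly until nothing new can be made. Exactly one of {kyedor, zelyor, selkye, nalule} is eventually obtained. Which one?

zelyor

Using Recipe 8, kyeqil makes daltam.
Using Recipe 5, daltam and kyeqil make ashfen.
Using Recipe 6, daltam, ashfen, and jorsyl make zelyor.
selkye would need zinfal and kyedor (Recipe 4), but kyedor is never obtained. kyedor would need selkye, daltam, and ashfen (Recipe 2), but selkye is never obtained. nalule would need tamdal, ashfen, and zinfal (Recipe 3), but tamdal is never obtained.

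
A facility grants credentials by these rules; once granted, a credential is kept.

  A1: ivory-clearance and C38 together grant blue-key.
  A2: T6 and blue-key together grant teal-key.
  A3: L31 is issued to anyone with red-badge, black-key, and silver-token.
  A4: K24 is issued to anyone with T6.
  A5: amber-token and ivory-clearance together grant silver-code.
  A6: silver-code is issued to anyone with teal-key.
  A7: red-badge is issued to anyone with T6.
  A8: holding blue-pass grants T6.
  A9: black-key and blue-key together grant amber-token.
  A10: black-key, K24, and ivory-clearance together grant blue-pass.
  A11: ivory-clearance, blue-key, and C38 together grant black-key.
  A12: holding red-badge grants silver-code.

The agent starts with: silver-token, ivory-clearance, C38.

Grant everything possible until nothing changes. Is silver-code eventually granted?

Yes

Holding ivory-clearance and C38 grants blue-key (A1).
Holding ivory-clearance, blue-key, and C38 grants black-key (A11).
Holding black-key and blue-key grants amber-token (A9).
Holding amber-token and ivory-clearance grants silver-code (A5).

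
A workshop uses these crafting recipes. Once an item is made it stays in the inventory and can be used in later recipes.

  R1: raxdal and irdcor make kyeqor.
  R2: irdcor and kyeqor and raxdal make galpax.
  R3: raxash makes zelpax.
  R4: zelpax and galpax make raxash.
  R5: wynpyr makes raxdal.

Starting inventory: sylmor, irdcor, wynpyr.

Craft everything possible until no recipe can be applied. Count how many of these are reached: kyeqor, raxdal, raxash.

wynpyr → raxdal (R5).
Using R1, raxdal and irdcor make kyeqor.
kyeqor: reached.
raxdal: reached.
raxash would need zelpax and galpax (R4), but zelpax is never obtained.
Reached: kyeqor and raxdal — 2 of the 3.

2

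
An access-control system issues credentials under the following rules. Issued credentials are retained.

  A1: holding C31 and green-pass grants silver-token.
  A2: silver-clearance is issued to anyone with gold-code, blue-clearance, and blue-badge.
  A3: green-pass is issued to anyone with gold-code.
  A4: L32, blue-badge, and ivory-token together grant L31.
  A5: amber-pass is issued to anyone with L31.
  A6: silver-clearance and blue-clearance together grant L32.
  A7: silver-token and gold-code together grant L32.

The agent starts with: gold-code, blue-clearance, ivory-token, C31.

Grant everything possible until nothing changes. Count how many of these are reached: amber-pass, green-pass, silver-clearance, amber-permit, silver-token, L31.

2

Holding gold-code grants green-pass (A3).
Holding C31 and green-pass grants silver-token (A1).
amber-pass would need L31 (A5), but L31 is never granted.
green-pass: reached.
silver-clearance would need gold-code, blue-clearance, and blue-badge (A2), but blue-badge is never granted.
No rule produces amber-permit, and it is not given.
silver-token: reached.
L31 would need L32, blue-badge, and ivory-token (A4), but blue-badge is never granted.
Reached: green-pass and silver-token — 2 of the 6.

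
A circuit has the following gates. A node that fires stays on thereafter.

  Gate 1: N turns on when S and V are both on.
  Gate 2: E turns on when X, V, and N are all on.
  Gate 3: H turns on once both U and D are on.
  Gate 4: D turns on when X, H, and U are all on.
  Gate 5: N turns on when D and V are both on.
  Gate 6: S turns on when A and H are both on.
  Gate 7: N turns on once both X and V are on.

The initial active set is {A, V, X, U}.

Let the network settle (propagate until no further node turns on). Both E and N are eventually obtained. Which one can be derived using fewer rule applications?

N: Gate 7: X and V on → N on. [1 rule application]
E: Gate 7: X and V on → N on. X, V, and N are on, so E turns on (Gate 2). [2 rule applications]
N needs fewer.

N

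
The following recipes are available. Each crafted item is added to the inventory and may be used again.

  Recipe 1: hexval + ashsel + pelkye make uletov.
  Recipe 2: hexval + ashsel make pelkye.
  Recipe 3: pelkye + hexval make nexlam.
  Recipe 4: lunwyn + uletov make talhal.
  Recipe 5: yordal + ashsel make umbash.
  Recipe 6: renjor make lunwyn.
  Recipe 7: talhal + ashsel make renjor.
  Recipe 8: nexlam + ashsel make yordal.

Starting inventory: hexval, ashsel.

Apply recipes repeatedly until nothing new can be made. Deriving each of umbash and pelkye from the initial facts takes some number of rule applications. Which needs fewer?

pelkye: Using Recipe 2, hexval and ashsel make pelkye. [1 rule application]
umbash: Using Recipe 2, hexval and ashsel make pelkye. pelkye + hexval → nexlam (Recipe 3). Using Recipe 8, nexlam and ashsel make yordal. Using Recipe 5, yordal and ashsel make umbash. [4 rule applications]
pelkye needs fewer.

pelkye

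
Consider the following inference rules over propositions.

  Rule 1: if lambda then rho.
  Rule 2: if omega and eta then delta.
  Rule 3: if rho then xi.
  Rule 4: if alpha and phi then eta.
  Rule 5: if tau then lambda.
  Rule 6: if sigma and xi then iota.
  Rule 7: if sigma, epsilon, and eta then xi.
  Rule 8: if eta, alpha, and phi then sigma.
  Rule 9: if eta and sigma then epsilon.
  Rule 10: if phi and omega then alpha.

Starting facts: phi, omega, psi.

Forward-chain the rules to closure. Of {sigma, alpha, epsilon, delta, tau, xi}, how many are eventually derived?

5

From phi and omega, Rule 10 gives alpha.
From alpha and phi, Rule 4 gives eta.
From eta, alpha, and phi, Rule 8 gives sigma.
From omega and eta, Rule 2 gives delta.
eta and sigma hold, so epsilon follows (Rule 9).
From sigma, epsilon, and eta, Rule 7 gives xi.
sigma: reached.
alpha: reached.
epsilon: reached.
delta: reached.
No rule produces tau, and it is not given.
xi: reached.
Reached: sigma, alpha, epsilon, delta, and xi — 5 of the 6.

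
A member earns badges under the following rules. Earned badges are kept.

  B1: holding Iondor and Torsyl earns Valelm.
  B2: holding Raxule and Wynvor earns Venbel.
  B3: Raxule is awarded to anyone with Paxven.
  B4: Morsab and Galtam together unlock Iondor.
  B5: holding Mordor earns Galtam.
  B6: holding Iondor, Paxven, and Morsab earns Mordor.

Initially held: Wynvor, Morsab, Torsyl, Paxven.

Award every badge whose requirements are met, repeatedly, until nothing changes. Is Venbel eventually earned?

Yes

With Paxven, Raxule is earned (B3).
With Raxule and Wynvor, Venbel is earned (B2).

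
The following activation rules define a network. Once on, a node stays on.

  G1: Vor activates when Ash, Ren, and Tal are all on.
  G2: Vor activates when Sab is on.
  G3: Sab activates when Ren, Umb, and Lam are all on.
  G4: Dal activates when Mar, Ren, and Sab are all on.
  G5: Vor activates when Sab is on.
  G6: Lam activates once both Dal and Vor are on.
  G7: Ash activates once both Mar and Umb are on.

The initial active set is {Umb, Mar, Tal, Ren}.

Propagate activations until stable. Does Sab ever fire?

Sab would need Ren, Umb, and Lam (G3), but Lam never turns on.

No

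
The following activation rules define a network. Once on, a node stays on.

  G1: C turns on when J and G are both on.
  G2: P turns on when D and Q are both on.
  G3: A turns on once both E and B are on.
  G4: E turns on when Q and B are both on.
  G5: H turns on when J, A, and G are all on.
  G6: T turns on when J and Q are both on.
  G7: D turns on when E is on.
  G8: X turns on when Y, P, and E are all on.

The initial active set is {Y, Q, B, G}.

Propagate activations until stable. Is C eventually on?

C would need J and G (G1), but J never turns on.

No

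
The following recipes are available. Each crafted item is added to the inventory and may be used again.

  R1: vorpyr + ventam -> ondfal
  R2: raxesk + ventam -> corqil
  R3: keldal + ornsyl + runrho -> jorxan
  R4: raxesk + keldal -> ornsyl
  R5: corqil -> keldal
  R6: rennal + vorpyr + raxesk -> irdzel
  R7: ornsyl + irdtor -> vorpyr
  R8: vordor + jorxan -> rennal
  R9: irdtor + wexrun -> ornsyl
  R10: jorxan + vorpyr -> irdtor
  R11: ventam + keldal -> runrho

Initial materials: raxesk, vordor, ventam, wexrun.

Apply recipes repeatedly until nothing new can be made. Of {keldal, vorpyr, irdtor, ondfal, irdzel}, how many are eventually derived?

raxesk + ventam -> corqil (R2).
corqil -> keldal (R5).
keldal: reached.
vorpyr would need ornsyl and irdtor (R7), but irdtor is never obtained.
irdtor would need jorxan and vorpyr (R10), but vorpyr is never obtained.
ondfal would need vorpyr and ventam (R1), but vorpyr is never obtained.
irdzel would need rennal, vorpyr, and raxesk (R6), but vorpyr is never obtained.
Reached: keldal — 1 of the 5.

1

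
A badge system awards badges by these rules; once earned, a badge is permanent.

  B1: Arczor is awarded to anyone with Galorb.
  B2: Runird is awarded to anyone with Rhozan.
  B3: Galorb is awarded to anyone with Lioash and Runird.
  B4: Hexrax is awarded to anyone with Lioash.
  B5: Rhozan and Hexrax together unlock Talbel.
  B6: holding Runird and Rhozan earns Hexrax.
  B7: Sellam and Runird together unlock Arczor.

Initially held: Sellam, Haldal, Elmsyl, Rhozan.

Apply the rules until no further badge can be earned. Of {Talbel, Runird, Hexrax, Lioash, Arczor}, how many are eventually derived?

With Rhozan, Runird is earned (B2).
With Sellam and Runird, Arczor is earned (B7).
With Runird and Rhozan, Hexrax is earned (B6).
With Rhozan and Hexrax, Talbel is earned (B5).
Talbel: reached.
Runird: reached.
Hexrax: reached.
No rule produces Lioash, and it is not given.
Arczor: reached.
Reached: Talbel, Runird, Hexrax, and Arczor — 4 of the 5.

4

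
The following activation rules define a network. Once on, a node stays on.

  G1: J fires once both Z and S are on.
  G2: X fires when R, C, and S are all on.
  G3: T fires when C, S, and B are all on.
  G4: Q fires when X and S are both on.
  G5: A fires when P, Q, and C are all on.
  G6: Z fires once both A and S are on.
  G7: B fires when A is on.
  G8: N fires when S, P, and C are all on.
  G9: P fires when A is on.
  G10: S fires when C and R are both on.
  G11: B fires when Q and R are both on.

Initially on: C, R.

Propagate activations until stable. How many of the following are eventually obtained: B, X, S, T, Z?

C and R are on, so S fires (G10).
G2: R, C, and S on → X on.
X and S are on, so Q fires (G4).
Q and R are on, so B fires (G11).
G3: C, S, and B on → T on.
B: reached.
X: reached.
S: reached.
T: reached.
Z would need A and S (G6), but A never turns on.
Reached: B, X, S, and T — 4 of the 5.

4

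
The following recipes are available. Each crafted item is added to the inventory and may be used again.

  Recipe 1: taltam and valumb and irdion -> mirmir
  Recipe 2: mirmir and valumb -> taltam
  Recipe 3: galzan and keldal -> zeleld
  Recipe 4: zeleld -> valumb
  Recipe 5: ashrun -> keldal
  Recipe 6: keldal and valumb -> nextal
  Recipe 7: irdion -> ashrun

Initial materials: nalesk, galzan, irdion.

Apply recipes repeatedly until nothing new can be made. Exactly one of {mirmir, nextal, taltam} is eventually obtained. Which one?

Using Recipe 7, irdion makes ashrun.
Using Recipe 5, ashrun makes keldal.
galzan and keldal -> zeleld (Recipe 3).
Using Recipe 4, zeleld makes valumb.
keldal and valumb -> nextal (Recipe 6).
mirmir would need taltam, valumb, and irdion (Recipe 1), but taltam is never obtained. taltam would need mirmir and valumb (Recipe 2), but mirmir is never obtained.

nextal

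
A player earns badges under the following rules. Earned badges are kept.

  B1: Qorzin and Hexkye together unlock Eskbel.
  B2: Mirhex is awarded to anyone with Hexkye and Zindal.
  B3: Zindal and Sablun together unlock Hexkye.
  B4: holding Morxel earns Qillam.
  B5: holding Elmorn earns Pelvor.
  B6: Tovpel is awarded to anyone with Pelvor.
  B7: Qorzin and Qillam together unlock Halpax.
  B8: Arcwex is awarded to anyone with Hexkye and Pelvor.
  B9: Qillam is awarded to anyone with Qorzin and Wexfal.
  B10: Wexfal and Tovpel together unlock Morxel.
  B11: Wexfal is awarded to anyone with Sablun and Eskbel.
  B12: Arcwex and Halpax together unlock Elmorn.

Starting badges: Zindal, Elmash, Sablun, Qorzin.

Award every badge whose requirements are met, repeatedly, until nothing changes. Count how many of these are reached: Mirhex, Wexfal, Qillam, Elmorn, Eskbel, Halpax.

5

With Zindal and Sablun, Hexkye is earned (B3).
With Hexkye and Zindal, Mirhex is earned (B2).
With Qorzin and Hexkye, Eskbel is earned (B1).
With Sablun and Eskbel, Wexfal is earned (B11).
With Qorzin and Wexfal, Qillam is earned (B9).
With Qorzin and Qillam, Halpax is earned (B7).
Mirhex: reached.
Wexfal: reached.
Qillam: reached.
Elmorn would need Arcwex and Halpax (B12), but Arcwex is never earned.
Eskbel: reached.
Halpax: reached.
Reached: Mirhex, Wexfal, Qillam, Eskbel, and Halpax — 5 of the 6.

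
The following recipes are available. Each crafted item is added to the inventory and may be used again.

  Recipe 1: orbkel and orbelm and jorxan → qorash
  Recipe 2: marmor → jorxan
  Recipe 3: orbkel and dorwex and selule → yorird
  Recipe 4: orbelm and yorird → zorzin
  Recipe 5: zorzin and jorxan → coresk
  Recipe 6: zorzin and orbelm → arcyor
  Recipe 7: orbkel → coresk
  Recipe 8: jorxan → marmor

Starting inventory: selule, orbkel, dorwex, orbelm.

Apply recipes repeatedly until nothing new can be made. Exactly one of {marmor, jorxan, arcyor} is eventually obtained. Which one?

orbkel and dorwex and selule → yorird (Recipe 3).
Using Recipe 4, orbelm and yorird make zorzin.
zorzin and orbelm → arcyor (Recipe 6).
marmor would need jorxan (Recipe 8), but jorxan is never obtained. jorxan would need marmor (Recipe 2), but marmor is never obtained.

arcyor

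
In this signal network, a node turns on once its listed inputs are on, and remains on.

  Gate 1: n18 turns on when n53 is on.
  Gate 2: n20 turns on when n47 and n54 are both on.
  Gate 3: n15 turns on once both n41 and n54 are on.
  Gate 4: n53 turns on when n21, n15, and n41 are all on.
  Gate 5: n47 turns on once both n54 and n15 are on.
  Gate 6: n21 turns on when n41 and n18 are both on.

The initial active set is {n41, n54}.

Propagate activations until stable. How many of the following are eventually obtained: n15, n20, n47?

3

n41 and n54 are on, so n15 turns on (Gate 3).
n54 and n15 are on, so n47 turns on (Gate 5).
n47 and n54 are on, so n20 turns on (Gate 2).
n15: reached.
n20: reached.
n47: reached.
All 3 are reached.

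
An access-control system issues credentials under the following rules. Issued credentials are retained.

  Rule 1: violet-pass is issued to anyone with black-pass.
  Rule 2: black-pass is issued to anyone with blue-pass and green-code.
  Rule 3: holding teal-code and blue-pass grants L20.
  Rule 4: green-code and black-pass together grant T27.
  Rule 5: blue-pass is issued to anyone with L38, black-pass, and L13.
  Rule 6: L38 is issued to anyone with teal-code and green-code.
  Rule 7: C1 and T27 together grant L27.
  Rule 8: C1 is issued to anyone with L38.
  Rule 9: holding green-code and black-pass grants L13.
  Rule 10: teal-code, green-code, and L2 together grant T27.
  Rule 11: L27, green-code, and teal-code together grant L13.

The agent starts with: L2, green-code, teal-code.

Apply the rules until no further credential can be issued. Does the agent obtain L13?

Holding teal-code, green-code, and L2 grants T27 (Rule 10).
Holding teal-code and green-code grants L38 (Rule 6).
Holding L38 grants C1 (Rule 8).
Holding C1 and T27 grants L27 (Rule 7).
Holding L27, green-code, and teal-code grants L13 (Rule 11).

Yes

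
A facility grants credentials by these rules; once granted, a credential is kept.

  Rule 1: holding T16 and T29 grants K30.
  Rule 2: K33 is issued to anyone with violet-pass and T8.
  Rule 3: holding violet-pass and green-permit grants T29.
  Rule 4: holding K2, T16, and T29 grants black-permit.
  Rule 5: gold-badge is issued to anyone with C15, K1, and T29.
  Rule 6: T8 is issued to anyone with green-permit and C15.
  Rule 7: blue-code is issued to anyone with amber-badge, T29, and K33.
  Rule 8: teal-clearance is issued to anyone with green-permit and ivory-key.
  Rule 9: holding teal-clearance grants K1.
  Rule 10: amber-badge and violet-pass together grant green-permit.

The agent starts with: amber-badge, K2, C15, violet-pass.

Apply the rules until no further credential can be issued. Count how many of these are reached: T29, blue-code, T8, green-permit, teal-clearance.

4

Holding amber-badge and violet-pass grants green-permit (Rule 10).
Holding violet-pass and green-permit grants T29 (Rule 3).
Holding green-permit and C15 grants T8 (Rule 6).
Holding violet-pass and T8 grants K33 (Rule 2).
Holding amber-badge, T29, and K33 grants blue-code (Rule 7).
T29: reached.
blue-code: reached.
T8: reached.
green-permit: reached.
teal-clearance would need green-permit and ivory-key (Rule 8), but ivory-key is never granted.
Reached: T29, blue-code, T8, and green-permit — 4 of the 5.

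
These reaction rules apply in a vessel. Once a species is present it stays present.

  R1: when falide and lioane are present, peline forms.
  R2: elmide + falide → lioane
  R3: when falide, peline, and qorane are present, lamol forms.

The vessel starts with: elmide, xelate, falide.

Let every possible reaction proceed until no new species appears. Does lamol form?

lamol would need falide, peline, and qorane (R3), but qorane never forms.

No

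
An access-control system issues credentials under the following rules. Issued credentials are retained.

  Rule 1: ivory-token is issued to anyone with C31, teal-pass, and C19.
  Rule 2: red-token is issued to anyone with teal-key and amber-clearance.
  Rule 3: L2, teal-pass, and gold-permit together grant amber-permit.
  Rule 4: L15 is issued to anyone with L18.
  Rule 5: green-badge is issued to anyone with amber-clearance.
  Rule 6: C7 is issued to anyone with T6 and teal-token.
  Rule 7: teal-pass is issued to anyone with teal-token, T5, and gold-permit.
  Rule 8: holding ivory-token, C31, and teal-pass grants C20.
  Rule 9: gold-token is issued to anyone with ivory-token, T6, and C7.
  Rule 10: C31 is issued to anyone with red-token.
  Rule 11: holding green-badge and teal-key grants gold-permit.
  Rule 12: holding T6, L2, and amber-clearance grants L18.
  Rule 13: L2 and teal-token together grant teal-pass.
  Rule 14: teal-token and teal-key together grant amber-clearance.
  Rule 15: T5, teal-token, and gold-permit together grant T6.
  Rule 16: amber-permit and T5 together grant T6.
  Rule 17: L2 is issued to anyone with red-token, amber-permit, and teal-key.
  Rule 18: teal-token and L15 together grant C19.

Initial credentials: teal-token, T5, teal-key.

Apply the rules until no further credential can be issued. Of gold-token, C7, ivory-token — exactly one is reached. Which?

C7

Holding teal-token and teal-key grants amber-clearance (Rule 14).
Holding amber-clearance grants green-badge (Rule 5).
Holding green-badge and teal-key grants gold-permit (Rule 11).
Holding T5, teal-token, and gold-permit grants T6 (Rule 15).
Holding T6 and teal-token grants C7 (Rule 6).
gold-token would need ivory-token, T6, and C7 (Rule 9), but ivory-token is never granted. ivory-token would need C31, teal-pass, and C19 (Rule 1), but C19 is never granted.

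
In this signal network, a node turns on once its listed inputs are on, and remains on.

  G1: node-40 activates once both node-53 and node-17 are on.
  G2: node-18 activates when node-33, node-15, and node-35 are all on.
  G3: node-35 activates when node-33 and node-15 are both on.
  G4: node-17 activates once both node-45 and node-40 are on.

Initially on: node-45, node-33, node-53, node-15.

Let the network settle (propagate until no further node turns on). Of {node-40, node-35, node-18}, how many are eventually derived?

node-33 and node-15 are on, so node-35 activates (G3).
G2: node-33, node-15, and node-35 on → node-18 on.
node-40 would need node-53 and node-17 (G1), but node-17 never turns on.
node-35: reached.
node-18: reached.
Reached: node-35 and node-18 — 2 of the 3.

2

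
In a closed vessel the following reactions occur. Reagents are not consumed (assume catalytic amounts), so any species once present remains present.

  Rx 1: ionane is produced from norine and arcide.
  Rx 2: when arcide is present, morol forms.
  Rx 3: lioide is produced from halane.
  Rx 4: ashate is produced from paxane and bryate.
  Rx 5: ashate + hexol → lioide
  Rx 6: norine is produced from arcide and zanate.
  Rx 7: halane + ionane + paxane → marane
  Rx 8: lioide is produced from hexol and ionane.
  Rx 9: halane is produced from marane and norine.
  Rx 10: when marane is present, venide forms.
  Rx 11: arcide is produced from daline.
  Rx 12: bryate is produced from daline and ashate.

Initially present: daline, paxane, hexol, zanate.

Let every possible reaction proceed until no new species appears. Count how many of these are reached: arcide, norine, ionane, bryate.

daline present → arcide forms (Rx 11).
arcide and zanate present → norine forms (Rx 6).
norine and arcide present → ionane forms (Rx 1).
arcide: reached.
norine: reached.
ionane: reached.
bryate would need daline and ashate (Rx 12), but ashate never forms.
Reached: arcide, norine, and ionane — 3 of the 4.

3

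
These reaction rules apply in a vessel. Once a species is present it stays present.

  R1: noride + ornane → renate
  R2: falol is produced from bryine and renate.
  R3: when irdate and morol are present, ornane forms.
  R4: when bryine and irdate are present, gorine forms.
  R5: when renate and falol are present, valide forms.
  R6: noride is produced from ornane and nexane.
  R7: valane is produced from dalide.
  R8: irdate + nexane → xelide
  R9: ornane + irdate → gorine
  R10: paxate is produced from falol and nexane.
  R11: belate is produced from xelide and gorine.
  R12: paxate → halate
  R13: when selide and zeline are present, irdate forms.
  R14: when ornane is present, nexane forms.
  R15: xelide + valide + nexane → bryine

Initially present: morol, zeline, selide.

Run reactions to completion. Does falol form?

falol would need bryine and renate (R2), but bryine never forms.

No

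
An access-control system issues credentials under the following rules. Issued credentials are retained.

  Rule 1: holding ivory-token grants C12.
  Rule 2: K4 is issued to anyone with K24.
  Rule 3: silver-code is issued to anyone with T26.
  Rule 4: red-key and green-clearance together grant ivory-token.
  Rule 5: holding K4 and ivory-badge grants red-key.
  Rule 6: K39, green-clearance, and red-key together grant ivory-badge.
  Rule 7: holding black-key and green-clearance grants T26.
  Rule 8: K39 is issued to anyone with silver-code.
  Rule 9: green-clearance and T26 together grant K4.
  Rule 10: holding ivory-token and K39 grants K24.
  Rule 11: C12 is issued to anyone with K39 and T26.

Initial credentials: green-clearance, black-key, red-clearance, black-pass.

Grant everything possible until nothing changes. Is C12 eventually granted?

Yes

Holding black-key and green-clearance grants T26 (Rule 7).
Holding T26 grants silver-code (Rule 3).
Holding silver-code grants K39 (Rule 8).
Holding K39 and T26 grants C12 (Rule 11).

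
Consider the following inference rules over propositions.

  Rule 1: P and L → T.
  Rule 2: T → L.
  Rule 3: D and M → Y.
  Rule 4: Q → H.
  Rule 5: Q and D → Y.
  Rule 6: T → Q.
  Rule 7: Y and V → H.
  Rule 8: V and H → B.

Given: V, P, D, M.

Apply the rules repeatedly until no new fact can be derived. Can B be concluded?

D and M hold, so Y follows (Rule 3).
From Y and V, Rule 7 gives H.
V and H hold, so B follows (Rule 8).

Yes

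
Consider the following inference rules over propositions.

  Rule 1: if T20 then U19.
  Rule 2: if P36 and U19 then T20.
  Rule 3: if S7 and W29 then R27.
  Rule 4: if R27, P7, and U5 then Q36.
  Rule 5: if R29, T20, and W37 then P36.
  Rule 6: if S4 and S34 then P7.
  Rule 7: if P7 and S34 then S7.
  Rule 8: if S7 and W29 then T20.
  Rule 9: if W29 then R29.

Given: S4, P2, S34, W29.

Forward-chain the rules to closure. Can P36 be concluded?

No

P36 would need R29, T20, and W37 (Rule 5), but W37 is never established.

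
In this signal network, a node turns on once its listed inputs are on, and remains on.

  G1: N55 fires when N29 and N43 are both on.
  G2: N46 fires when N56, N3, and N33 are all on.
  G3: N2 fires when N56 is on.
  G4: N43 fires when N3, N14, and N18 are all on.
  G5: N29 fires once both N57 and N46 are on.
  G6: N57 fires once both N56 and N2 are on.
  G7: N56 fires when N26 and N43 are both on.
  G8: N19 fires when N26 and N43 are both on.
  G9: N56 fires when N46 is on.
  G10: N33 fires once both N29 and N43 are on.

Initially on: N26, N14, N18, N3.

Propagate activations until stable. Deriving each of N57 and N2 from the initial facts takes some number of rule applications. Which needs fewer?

N2

N2: N3, N14, and N18 are on, so N43 fires (G4). N26 and N43 are on, so N56 fires (G7). G3: N56 on → N2 on. [3 rule applications]
N57: G4: N3, N14, and N18 on → N43 on. G7: N26 and N43 on → N56 on. G3: N56 on → N2 on. N56 and N2 are on, so N57 fires (G6). [4 rule applications]
N2 needs fewer.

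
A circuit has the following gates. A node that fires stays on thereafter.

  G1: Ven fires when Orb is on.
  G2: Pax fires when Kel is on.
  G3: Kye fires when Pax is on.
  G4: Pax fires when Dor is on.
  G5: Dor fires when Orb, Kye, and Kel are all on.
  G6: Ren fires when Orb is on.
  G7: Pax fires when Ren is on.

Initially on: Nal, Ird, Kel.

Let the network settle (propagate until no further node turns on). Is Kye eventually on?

G2: Kel on → Pax on.
G3: Pax on → Kye on.

Yes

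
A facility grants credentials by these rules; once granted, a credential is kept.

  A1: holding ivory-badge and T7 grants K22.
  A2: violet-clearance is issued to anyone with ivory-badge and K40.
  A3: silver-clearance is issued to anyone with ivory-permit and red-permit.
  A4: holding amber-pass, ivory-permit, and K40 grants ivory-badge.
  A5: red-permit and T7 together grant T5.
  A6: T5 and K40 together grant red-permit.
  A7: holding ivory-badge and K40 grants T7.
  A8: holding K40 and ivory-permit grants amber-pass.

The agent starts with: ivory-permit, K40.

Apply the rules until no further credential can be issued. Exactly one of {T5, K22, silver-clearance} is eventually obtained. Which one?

Holding K40 and ivory-permit grants amber-pass (A8).
Holding amber-pass, ivory-permit, and K40 grants ivory-badge (A4).
Holding ivory-badge and K40 grants T7 (A7).
Holding ivory-badge and T7 grants K22 (A1).
silver-clearance would need ivory-permit and red-permit (A3), but red-permit is never granted. T5 would need red-permit and T7 (A5), but red-permit is never granted.

K22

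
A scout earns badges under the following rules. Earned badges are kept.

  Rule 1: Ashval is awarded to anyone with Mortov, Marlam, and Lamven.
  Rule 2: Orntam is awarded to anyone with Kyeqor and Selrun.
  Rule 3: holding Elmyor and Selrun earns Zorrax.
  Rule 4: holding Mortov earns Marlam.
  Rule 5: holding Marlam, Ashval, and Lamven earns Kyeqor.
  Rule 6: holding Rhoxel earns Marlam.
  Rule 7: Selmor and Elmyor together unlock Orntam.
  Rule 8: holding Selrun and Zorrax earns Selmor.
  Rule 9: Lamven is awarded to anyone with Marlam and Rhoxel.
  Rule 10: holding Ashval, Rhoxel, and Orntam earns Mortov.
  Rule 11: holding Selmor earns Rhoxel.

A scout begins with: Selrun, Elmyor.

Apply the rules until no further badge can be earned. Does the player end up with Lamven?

Yes

With Elmyor and Selrun, Zorrax is earned (Rule 3).
With Selrun and Zorrax, Selmor is earned (Rule 8).
With Selmor, Rhoxel is earned (Rule 11).
With Rhoxel, Marlam is earned (Rule 6).
With Marlam and Rhoxel, Lamven is earned (Rule 9).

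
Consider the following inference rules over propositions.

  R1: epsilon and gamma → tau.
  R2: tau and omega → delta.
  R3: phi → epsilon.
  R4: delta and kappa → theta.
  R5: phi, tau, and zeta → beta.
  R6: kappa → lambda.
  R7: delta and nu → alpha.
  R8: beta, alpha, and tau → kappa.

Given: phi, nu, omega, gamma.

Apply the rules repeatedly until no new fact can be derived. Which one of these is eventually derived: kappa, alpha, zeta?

alpha

phi holds, so epsilon follows (R3).
epsilon and gamma hold, so tau follows (R1).
tau and omega hold, so delta follows (R2).
delta and nu hold, so alpha follows (R7).
kappa would need beta, alpha, and tau (R8), but beta is never established. No rule produces zeta, and it is not given.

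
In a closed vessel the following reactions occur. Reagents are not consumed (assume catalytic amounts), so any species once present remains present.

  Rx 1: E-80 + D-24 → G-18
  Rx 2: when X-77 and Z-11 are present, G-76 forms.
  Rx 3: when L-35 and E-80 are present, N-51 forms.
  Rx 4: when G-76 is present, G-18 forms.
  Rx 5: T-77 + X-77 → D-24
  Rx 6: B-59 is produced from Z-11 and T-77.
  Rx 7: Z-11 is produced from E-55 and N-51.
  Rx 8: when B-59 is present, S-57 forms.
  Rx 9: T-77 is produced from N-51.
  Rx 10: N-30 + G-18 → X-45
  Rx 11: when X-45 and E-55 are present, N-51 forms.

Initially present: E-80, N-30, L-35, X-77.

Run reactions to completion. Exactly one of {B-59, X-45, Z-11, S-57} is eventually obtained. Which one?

X-45

L-35 and E-80 present → N-51 forms (Rx 3).
N-51 present → T-77 forms (Rx 9).
T-77 and X-77 present → D-24 forms (Rx 5).
E-80 and D-24 present → G-18 forms (Rx 1).
N-30 and G-18 present → X-45 forms (Rx 10).
B-59 would need Z-11 and T-77 (Rx 6), but Z-11 never forms. Z-11 would need E-55 and N-51 (Rx 7), but E-55 never forms. S-57 would need B-59 (Rx 8), but B-59 never forms.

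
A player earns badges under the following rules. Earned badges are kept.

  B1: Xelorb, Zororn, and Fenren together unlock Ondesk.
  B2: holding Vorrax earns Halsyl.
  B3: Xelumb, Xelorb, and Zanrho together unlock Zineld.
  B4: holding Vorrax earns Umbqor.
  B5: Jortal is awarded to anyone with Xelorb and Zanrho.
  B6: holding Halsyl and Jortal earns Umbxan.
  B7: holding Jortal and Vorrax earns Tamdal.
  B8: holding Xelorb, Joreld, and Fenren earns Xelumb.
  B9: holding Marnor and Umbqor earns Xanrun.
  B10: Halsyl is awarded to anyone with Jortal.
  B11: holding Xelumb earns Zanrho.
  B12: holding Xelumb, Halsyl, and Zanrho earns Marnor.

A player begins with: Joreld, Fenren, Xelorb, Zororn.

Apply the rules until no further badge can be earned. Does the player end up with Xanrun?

Xanrun would need Marnor and Umbqor (B9), but Umbqor is never earned.

No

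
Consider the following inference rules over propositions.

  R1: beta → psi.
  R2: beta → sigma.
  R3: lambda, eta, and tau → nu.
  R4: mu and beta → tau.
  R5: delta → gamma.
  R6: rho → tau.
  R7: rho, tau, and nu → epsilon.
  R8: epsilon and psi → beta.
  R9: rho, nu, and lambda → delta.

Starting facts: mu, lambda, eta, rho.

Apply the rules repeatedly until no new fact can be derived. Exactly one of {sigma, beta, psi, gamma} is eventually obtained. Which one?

gamma

From rho, R6 gives tau.
lambda, eta, and tau hold, so nu follows (R3).
rho, nu, and lambda hold, so delta follows (R9).
delta holds, so gamma follows (R5).
psi would need beta (R1), but beta is never established. beta would need epsilon and psi (R8), but psi is never established. sigma would need beta (R2), but beta is never established.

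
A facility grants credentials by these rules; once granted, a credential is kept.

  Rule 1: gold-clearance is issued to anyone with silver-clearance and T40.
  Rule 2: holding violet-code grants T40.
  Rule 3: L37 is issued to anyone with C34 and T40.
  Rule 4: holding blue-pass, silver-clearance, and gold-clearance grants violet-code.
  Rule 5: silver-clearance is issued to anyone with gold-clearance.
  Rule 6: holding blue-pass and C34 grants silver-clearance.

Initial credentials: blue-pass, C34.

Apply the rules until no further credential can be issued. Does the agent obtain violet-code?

No

violet-code would need blue-pass, silver-clearance, and gold-clearance (Rule 4), but gold-clearance is never granted.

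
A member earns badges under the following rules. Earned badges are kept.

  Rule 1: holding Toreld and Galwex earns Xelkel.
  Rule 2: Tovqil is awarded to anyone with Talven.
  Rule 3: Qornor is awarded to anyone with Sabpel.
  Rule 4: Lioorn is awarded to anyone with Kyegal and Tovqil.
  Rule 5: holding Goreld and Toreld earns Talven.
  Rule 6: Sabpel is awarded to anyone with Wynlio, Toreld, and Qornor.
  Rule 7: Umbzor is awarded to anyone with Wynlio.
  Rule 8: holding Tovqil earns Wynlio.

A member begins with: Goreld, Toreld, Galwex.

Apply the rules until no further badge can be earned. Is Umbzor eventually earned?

With Goreld and Toreld, Talven is earned (Rule 5).
With Talven, Tovqil is earned (Rule 2).
With Tovqil, Wynlio is earned (Rule 8).
With Wynlio, Umbzor is earned (Rule 7).

Yes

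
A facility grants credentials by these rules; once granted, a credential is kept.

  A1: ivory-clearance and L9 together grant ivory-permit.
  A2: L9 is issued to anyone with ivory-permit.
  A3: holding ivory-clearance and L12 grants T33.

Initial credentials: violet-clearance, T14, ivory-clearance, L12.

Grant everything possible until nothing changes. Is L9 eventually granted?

L9 would need ivory-permit (A2), but ivory-permit is never granted.

No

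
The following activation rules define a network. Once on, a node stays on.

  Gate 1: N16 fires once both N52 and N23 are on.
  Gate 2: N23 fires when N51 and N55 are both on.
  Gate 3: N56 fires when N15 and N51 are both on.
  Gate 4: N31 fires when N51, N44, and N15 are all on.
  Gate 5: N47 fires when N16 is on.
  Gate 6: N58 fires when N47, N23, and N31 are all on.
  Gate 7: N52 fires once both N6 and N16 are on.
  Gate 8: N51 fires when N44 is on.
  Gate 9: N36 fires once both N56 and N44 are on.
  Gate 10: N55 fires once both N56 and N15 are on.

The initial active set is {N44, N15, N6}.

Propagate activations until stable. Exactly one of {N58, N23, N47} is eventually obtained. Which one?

Gate 8: N44 on → N51 on.
N15 and N51 are on, so N56 fires (Gate 3).
Gate 10: N56 and N15 on → N55 on.
Gate 2: N51 and N55 on → N23 on.
N58 would need N47, N23, and N31 (Gate 6), but N47 never turns on. N47 would need N16 (Gate 5), but N16 never turns on.

N23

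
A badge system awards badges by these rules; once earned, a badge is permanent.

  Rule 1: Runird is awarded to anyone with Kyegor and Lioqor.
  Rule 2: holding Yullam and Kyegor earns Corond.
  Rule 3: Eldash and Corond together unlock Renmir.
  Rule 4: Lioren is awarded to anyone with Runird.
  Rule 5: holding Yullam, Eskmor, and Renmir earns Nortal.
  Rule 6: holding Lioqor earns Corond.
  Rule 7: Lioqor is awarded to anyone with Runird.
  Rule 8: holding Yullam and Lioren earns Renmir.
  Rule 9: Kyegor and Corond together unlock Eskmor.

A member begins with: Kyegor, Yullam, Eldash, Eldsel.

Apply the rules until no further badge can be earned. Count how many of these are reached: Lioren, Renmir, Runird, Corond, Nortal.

3

With Yullam and Kyegor, Corond is earned (Rule 2).
With Kyegor and Corond, Eskmor is earned (Rule 9).
With Eldash and Corond, Renmir is earned (Rule 3).
With Yullam, Eskmor, and Renmir, Nortal is earned (Rule 5).
Lioren would need Runird (Rule 4), but Runird is never earned.
Renmir: reached.
Runird would need Kyegor and Lioqor (Rule 1), but Lioqor is never earned.
Corond: reached.
Nortal: reached.
Reached: Renmir, Corond, and Nortal — 3 of the 5.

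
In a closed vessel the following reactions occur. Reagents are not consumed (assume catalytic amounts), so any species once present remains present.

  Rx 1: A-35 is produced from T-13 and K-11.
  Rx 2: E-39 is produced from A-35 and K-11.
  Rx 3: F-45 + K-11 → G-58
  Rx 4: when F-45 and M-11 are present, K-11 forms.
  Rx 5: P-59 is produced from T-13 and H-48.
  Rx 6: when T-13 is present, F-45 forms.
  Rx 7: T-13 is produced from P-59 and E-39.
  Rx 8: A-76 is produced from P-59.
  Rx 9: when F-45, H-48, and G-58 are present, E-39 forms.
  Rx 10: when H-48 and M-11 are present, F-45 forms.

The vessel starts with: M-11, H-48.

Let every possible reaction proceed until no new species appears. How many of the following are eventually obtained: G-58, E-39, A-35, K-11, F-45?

H-48 and M-11 present → F-45 forms (Rx 10).
F-45 and M-11 present → K-11 forms (Rx 4).
F-45 and K-11 present → G-58 forms (Rx 3).
F-45, H-48, and G-58 present → E-39 forms (Rx 9).
G-58: reached.
E-39: reached.
A-35 would need T-13 and K-11 (Rx 1), but T-13 never forms.
K-11: reached.
F-45: reached.
Reached: G-58, E-39, K-11, and F-45 — 4 of the 5.

4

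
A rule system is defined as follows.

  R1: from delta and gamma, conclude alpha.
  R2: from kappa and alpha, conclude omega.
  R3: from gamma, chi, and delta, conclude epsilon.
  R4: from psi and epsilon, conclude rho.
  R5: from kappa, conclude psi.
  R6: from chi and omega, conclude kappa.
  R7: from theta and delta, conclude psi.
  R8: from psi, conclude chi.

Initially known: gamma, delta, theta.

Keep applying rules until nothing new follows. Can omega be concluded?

omega would need kappa and alpha (R2), but kappa is never established.

No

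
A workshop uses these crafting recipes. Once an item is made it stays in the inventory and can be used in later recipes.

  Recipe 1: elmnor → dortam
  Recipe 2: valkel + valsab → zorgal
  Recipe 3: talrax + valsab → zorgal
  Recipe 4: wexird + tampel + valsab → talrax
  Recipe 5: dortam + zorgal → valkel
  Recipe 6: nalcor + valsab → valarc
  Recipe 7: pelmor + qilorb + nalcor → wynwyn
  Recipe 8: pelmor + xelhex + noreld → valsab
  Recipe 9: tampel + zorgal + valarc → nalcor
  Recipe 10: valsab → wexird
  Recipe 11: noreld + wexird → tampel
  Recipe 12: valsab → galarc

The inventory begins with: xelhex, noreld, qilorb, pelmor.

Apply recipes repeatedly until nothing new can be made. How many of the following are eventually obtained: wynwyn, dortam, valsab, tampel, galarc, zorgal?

4

pelmor + xelhex + noreld → valsab (Recipe 8).
valsab → wexird (Recipe 10).
Using Recipe 12, valsab makes galarc.
Using Recipe 11, noreld and wexird make tampel.
Using Recipe 4, wexird, tampel, and valsab make talrax.
Using Recipe 3, talrax and valsab make zorgal.
wynwyn would need pelmor, qilorb, and nalcor (Recipe 7), but nalcor is never obtained.
dortam would need elmnor (Recipe 1), but elmnor is never obtained.
valsab: reached.
tampel: reached.
galarc: reached.
zorgal: reached.
Reached: valsab, tampel, galarc, and zorgal — 4 of the 6.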